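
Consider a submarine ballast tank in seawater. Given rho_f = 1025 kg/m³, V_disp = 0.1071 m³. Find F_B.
Formula: F_B = \rho_f g V_{disp}
F_B = 1025·9.81·0.1071 = 1077 N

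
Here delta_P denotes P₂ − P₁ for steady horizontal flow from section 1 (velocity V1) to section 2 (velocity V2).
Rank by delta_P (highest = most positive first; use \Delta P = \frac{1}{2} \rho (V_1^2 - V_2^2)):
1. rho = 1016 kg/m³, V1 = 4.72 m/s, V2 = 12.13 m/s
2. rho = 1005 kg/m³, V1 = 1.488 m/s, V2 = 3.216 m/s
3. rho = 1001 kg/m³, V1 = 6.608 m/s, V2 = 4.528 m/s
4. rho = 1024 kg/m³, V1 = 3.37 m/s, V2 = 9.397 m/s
Case 1: delta_P = -63.43 kPa
Case 2: delta_P = -4.085 kPa
Case 3: delta_P = 11.59 kPa
Case 4: delta_P = -39.4 kPa
Ranking (highest first): 3, 2, 4, 1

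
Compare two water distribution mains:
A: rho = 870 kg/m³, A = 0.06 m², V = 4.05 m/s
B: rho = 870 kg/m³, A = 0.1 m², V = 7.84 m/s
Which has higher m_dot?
m_dot(A) = 211.4 kg/s, m_dot(B) = 682.1 kg/s. Answer: B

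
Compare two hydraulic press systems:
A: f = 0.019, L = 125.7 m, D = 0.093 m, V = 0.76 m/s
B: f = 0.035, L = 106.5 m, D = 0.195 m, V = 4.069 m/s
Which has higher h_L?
h_L(A) = 0.756 m, h_L(B) = 16.13 m. Answer: B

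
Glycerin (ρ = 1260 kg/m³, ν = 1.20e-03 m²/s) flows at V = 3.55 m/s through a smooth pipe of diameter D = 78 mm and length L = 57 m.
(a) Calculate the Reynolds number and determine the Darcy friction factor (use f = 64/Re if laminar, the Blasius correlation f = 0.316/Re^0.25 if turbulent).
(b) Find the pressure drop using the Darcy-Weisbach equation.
(a) Re = V·D/ν = 3.55·0.078/1.20e-03 = 230.75 → laminar (Re < 2300); f = 64/Re = 64/230.75 = 0.27736
(b) Darcy-Weisbach: ΔP = f·(L/D)·½ρV²/1000 = 0.27736·(57/0.078)·½·1260·3.55²/1000 = 1609 kPa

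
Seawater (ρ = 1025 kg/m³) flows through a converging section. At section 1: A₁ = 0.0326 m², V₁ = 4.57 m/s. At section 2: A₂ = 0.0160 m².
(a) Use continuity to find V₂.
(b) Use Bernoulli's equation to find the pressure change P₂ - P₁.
(a) Continuity: A₁V₁=A₂V₂ -> V₂=A₁V₁/A₂=0.0326*4.57/0.0160=9.31 m/s
(b) Bernoulli: P₂-P₁=0.5*rho*(V₁^2-V₂^2)/1000=0.5*1025*(4.57^2-9.31^2)/1000=-33.72 kPa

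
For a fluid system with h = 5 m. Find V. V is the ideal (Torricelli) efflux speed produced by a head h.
Formula: V = \sqrt{2 g h}
V = √(2·9.81·5) = 9.905 m/s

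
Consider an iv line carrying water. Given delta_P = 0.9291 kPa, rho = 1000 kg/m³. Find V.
Formula: V = \sqrt{\frac{2 \Delta P}{\rho}}
V = √(2·(0.9291·1000)/1000) = 1.363 m/s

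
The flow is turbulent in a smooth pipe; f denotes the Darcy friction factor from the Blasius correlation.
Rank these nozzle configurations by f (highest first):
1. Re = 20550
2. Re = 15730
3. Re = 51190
Case 1: f = 0.02639
Case 2: f = 0.02822
Case 3: f = 0.02101
Ranking (highest first): 2, 1, 3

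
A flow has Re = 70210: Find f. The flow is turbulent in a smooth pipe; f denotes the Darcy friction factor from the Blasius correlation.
Formula: f = \frac{0.316}{Re^{0.25}}
f = 0.316/70210^0.25 = 0.01941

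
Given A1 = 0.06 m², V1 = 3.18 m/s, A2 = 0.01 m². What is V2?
Formula: V_2 = \frac{A_1 V_1}{A_2}
V2 = 0.06·3.18/0.01 = 19.08 m/s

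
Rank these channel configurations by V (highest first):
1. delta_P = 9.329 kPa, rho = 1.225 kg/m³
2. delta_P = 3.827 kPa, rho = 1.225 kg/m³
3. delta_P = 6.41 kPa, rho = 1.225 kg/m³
Case 1: V = 123.4 m/s
Case 2: V = 79.05 m/s
Case 3: V = 102.3 m/s
Ranking (highest first): 1, 3, 2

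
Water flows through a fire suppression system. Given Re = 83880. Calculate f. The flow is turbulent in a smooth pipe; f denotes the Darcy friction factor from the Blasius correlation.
Formula: f = \frac{0.316}{Re^{0.25}}
f = 0.316/83880^0.25 = 0.01857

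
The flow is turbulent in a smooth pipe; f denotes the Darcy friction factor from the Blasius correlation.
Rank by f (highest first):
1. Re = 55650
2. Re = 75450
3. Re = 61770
Case 1: f = 0.02057
Case 2: f = 0.01907
Case 3: f = 0.02004
Ranking (highest first): 1, 3, 2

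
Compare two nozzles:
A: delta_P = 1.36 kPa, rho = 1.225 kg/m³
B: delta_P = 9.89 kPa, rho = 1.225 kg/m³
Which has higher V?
V(A) = 47.12 m/s, V(B) = 127.1 m/s. Answer: B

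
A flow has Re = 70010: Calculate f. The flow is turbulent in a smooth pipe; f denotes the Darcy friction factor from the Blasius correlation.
Formula: f = \frac{0.316}{Re^{0.25}}
f = 0.316/70010^0.25 = 0.01943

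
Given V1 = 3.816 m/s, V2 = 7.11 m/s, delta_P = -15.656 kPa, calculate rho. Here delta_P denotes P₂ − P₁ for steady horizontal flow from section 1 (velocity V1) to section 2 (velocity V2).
Formula: \Delta P = \frac{1}{2} \rho (V_1^2 - V_2^2)
Substituting knowns: -15.656 = 0.5·rho·(3.816² − 7.11²)/1000
Solving for rho: rho = 2·(-15.656·1000)/(3.816² − 7.11²) = 870 kg/m³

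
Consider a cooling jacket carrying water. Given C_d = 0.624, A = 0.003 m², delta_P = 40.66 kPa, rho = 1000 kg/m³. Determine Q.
Formula: Q = C_d A \sqrt{\frac{2 \Delta P}{\rho}}
Q = 0.624·0.003·√(2·(40.66·1000)/1000)·1000 = 16.88 L/s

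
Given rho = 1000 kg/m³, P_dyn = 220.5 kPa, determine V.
Formula: P_{dyn} = \frac{1}{2} \rho V^2
Substituting knowns: 220.5 = 0.5·1000·V²/1000
Solving for V: V = √(2·(220.5·1000)/1000) = 21 m/s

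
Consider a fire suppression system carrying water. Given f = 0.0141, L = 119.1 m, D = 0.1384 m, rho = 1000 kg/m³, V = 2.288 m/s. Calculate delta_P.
Formula: \Delta P = f \frac{L}{D} \frac{\rho V^2}{2}
delta_P = 0.0141·(119.1/0.1384)·0.5·1000·2.288²/1000 = 31.76 kPa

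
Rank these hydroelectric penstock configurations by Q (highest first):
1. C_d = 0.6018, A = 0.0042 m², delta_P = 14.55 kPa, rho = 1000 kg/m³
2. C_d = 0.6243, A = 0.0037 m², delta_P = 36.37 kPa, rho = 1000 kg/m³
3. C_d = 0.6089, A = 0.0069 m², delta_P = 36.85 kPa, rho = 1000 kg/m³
Case 1: Q = 13.63 L/s
Case 2: Q = 19.7 L/s
Case 3: Q = 36.07 L/s
Ranking (highest first): 3, 2, 1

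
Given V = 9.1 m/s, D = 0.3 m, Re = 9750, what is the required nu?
Formula: Re = \frac{V D}{\nu}
Substituting knowns: 9750 = 9.1·0.3/nu
Solving for nu: nu = 9.1·0.3/9750 = 0.00028 m²/s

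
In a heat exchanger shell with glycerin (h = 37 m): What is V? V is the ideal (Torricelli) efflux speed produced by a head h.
Formula: V = \sqrt{2 g h}
V = √(2·9.81·37) = 26.94 m/s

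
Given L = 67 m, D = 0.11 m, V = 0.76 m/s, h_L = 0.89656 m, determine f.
Formula: h_L = f \frac{L}{D} \frac{V^2}{2g}
Substituting knowns: 0.89656 = f·(67/0.11)·0.76²/(2·9.81)
Solving for f: f = 0.89656·2·9.81/((67/0.11)·0.76²) = 0.05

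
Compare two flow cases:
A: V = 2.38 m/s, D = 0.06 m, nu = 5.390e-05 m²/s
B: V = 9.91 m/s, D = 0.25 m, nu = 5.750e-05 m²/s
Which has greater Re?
Re(A) = 2649, Re(B) = 43087. Answer: B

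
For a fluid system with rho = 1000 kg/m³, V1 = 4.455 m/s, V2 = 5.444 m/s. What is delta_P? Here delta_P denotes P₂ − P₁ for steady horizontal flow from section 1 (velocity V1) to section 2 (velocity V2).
Formula: \Delta P = \frac{1}{2} \rho (V_1^2 - V_2^2)
delta_P = 0.5·1000·(4.455² − 5.444²)/1000 = -4.895 kPa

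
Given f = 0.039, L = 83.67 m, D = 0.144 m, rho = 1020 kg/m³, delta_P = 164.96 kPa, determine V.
Formula: \Delta P = f \frac{L}{D} \frac{\rho V^2}{2}
Substituting knowns: 164.96 = 0.039·(83.67/0.144)·0.5·1020·V²/1000
Solving for V: V = √((164.96·1000)/(0.039·(83.67/0.144)·0.5·1020)) = 3.778 m/s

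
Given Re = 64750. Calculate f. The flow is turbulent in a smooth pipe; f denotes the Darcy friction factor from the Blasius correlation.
Formula: f = \frac{0.316}{Re^{0.25}}
f = 0.316/64750^0.25 = 0.01981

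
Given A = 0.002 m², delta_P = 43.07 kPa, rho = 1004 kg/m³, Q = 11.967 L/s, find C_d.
Formula: Q = C_d A \sqrt{\frac{2 \Delta P}{\rho}}
Substituting knowns: 11.967 = C_d·0.002·√(2·(43.07·1000)/1004)·1000
Solving for C_d: C_d = (11.967/1000)/(0.002·√(2·(43.07·1000)/1004)) = 0.646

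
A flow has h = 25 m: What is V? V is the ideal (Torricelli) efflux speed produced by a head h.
Formula: V = \sqrt{2 g h}
V = √(2·9.81·25) = 22.15 m/s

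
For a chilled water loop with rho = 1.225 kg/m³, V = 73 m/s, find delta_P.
Formula: V = \sqrt{\frac{2 \Delta P}{\rho}}
Substituting knowns: 73 = √(2·(delta_P·1000)/1.225)
Solving for delta_P: delta_P = 73²·1.225/2/1000 = 3.264 kPa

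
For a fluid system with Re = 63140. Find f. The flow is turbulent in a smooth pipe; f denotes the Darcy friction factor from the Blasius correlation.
Formula: f = \frac{0.316}{Re^{0.25}}
f = 0.316/63140^0.25 = 0.01993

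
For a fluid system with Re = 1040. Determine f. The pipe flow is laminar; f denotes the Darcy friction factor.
Formula: f = \frac{64}{Re}
f = 64/1040 = 0.06154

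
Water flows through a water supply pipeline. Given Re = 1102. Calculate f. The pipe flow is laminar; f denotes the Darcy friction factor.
Formula: f = \frac{64}{Re}
f = 64/1102 = 0.05808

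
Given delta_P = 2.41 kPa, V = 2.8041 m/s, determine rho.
Formula: V = \sqrt{\frac{2 \Delta P}{\rho}}
Substituting knowns: 2.8041 = √(2·(2.41·1000)/rho)
Solving for rho: rho = 2·(2.41·1000)/2.8041² = 613 kg/m³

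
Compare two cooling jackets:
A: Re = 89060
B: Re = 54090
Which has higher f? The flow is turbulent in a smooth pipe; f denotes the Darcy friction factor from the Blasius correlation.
f(A) = 0.01829, f(B) = 0.02072. Answer: B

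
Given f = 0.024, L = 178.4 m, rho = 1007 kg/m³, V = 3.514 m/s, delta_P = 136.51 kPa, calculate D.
Formula: \Delta P = f \frac{L}{D} \frac{\rho V^2}{2}
Substituting knowns: 136.51 = 0.024·(178.4/D)·0.5·1007·3.514²/1000
Solving for D: D = 0.024·178.4·0.5·1007·3.514²/(136.51·1000) = 0.195 m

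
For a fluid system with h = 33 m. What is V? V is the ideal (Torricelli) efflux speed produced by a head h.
Formula: V = \sqrt{2 g h}
V = √(2·9.81·33) = 25.45 m/s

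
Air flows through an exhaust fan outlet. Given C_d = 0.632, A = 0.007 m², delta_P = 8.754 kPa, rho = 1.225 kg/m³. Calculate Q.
Formula: Q = C_d A \sqrt{\frac{2 \Delta P}{\rho}}
Q = 0.632·0.007·√(2·(8.754·1000)/1.225)·1000 = 528.9 L/s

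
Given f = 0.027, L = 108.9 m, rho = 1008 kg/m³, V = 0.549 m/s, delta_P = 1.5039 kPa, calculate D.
Formula: \Delta P = f \frac{L}{D} \frac{\rho V^2}{2}
Substituting knowns: 1.5039 = 0.027·(108.9/D)·0.5·1008·0.549²/1000
Solving for D: D = 0.027·108.9·0.5·1008·0.549²/(1.5039·1000) = 0.297 m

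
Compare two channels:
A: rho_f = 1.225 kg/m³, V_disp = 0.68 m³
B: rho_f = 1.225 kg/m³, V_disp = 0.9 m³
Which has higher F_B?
F_B(A) = 8.172 N, F_B(B) = 10.82 N. Answer: B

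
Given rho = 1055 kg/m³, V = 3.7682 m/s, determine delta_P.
Formula: V = \sqrt{\frac{2 \Delta P}{\rho}}
Substituting knowns: 3.7682 = √(2·(delta_P·1000)/1055)
Solving for delta_P: delta_P = 3.7682²·1055/2/1000 = 7.49 kPa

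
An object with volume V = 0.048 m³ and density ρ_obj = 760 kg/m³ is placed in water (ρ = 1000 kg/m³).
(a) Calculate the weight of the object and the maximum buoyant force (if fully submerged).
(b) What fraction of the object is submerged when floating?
(a) W=rho_obj*g*V=760*9.81*0.048=357.9 N; F_B(max)=rho*g*V=1000*9.81*0.048=470.9 N
(b) Floating fraction=rho_obj/rho=760/1000=0.760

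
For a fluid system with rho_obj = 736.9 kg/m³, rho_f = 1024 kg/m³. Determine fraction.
Formula: f_{sub} = \frac{\rho_{obj}}{\rho_f}
fraction = 736.9/1024 = 0.7196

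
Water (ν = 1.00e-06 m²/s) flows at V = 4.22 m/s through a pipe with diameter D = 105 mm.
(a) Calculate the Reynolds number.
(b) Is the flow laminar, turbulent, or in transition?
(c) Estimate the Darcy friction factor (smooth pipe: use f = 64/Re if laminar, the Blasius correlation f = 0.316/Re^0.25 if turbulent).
(a) Re = V·D/ν = 4.22·0.105/1.00e-06 = 443100
(b) Flow regime: turbulent (Re > 4000)
(c) Friction factor: f = 0.316/Re^0.25 = 0.316/443100^0.25 = 0.01225 (Blasius is strictly valid for Re ≲ 1e5; used here as the smooth-pipe estimate the problem specifies)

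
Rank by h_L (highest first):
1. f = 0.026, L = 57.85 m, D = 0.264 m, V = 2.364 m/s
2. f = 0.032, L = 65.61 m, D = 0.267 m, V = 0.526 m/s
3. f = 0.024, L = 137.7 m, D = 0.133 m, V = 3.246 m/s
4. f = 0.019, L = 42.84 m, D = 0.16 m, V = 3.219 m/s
Case 1: h_L = 1.623 m
Case 2: h_L = 0.1109 m
Case 3: h_L = 13.34 m
Case 4: h_L = 2.687 m
Ranking (highest first): 3, 4, 1, 2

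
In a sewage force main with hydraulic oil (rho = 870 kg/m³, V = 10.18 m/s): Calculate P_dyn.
Formula: P_{dyn} = \frac{1}{2} \rho V^2
P_dyn = 0.5·870·10.18²/1000 = 45.08 kPa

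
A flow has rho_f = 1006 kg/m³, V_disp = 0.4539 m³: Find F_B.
Formula: F_B = \rho_f g V_{disp}
F_B = 1006·9.81·0.4539 = 4479 N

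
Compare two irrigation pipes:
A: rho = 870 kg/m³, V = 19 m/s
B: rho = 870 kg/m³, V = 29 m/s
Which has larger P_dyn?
P_dyn(A) = 157 kPa, P_dyn(B) = 365.8 kPa. Answer: B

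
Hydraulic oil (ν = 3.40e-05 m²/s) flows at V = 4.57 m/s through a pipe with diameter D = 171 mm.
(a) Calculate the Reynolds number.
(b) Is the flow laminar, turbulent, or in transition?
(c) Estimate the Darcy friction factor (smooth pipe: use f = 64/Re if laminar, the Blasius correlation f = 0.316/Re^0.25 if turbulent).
(a) Re = V·D/ν = 4.57·0.171/3.40e-05 = 22984
(b) Flow regime: turbulent (Re > 4000)
(c) Friction factor: f = 0.316/Re^0.25 = 0.316/22984^0.25 = 0.02566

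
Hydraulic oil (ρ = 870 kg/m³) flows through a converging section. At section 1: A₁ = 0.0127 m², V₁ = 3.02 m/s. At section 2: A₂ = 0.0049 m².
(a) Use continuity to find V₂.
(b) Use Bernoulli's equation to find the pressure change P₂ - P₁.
(a) Continuity: A₁V₁=A₂V₂ -> V₂=A₁V₁/A₂=0.0127*3.02/0.0049=7.83 m/s
(b) Bernoulli: P₂-P₁=0.5*rho*(V₁^2-V₂^2)/1000=0.5*870*(3.02^2-7.83^2)/1000=-22.7 kPa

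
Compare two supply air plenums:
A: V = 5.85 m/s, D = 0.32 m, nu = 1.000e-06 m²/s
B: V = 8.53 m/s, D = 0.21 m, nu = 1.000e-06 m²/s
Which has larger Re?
Re(A) = 1.872e+06, Re(B) = 1.791e+06. Answer: A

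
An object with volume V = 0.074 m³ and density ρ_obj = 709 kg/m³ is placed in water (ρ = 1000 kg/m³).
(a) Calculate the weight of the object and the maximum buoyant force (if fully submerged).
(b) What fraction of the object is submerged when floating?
(a) W=rho_obj*g*V=709*9.81*0.074=514.7 N; F_B(max)=rho*g*V=1000*9.81*0.074=725.9 N
(b) Floating fraction=rho_obj/rho=709/1000=0.709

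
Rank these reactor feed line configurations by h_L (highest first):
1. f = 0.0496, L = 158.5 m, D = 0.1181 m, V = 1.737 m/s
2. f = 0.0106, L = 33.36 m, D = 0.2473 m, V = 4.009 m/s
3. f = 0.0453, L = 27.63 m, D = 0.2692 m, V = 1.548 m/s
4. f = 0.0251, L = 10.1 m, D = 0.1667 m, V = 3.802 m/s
Case 1: h_L = 10.24 m
Case 2: h_L = 1.171 m
Case 3: h_L = 0.5679 m
Case 4: h_L = 1.12 m
Ranking (highest first): 1, 2, 4, 3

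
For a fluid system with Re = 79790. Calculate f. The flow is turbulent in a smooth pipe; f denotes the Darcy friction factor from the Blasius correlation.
Formula: f = \frac{0.316}{Re^{0.25}}
f = 0.316/79790^0.25 = 0.0188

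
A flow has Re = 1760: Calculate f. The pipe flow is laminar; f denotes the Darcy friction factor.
Formula: f = \frac{64}{Re}
f = 64/1760 = 0.03636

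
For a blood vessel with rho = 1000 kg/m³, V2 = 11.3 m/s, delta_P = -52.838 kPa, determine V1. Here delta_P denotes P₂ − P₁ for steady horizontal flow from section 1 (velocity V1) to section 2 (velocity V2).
Formula: \Delta P = \frac{1}{2} \rho (V_1^2 - V_2^2)
Substituting knowns: -52.838 = 0.5·1000·(V1² − 11.3²)/1000
Solving for V1: V1 = √(11.3² + 2·(-52.838·1000)/1000) = 4.692 m/s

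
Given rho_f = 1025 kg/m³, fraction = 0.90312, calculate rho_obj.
Formula: f_{sub} = \frac{\rho_{obj}}{\rho_f}
Substituting knowns: 0.90312 = rho_obj/1025
Solving for rho_obj: rho_obj = 0.90312·1025 = 925.7 kg/m³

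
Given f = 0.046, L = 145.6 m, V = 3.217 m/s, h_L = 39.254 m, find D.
Formula: h_L = f \frac{L}{D} \frac{V^2}{2g}
Substituting knowns: 39.254 = 0.046·(145.6/D)·3.217²/(2·9.81)
Solving for D: D = 0.046·145.6·3.217²/(2·9.81·39.254) = 0.09 m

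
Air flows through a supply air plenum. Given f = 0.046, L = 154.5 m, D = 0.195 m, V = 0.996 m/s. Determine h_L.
Formula: h_L = f \frac{L}{D} \frac{V^2}{2g}
h_L = 0.046·(154.5/0.195)·0.996²/(2·9.81) = 1.843 m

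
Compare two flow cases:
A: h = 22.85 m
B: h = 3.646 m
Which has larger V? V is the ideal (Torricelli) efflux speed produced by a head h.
V(A) = 21.17 m/s, V(B) = 8.458 m/s. Answer: A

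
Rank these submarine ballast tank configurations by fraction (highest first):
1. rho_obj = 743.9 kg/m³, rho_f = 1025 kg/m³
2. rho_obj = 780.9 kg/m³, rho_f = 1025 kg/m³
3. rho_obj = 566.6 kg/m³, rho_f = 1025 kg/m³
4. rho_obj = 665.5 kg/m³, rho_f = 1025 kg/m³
Case 1: fraction = 0.7258
Case 2: fraction = 0.7619
Case 3: fraction = 0.5528
Case 4: fraction = 0.6493
Ranking (highest first): 2, 1, 4, 3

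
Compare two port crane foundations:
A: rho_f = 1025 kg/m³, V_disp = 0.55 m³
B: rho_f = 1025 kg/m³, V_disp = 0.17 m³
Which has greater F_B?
F_B(A) = 5530 N, F_B(B) = 1709 N. Answer: A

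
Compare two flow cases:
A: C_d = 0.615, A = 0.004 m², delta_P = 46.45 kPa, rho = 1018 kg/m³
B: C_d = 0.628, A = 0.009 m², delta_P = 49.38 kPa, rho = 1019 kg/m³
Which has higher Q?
Q(A) = 23.5 L/s, Q(B) = 55.64 L/s. Answer: B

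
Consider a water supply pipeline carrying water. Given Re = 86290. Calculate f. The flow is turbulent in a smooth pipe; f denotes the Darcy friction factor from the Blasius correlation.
Formula: f = \frac{0.316}{Re^{0.25}}
f = 0.316/86290^0.25 = 0.01844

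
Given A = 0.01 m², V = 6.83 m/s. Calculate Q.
Formula: Q = A V
Q = 0.01·6.83·1000 = 68.3 L/s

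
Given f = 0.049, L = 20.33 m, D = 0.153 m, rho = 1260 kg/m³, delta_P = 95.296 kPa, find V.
Formula: \Delta P = f \frac{L}{D} \frac{\rho V^2}{2}
Substituting knowns: 95.296 = 0.049·(20.33/0.153)·0.5·1260·V²/1000
Solving for V: V = √((95.296·1000)/(0.049·(20.33/0.153)·0.5·1260)) = 4.82 m/s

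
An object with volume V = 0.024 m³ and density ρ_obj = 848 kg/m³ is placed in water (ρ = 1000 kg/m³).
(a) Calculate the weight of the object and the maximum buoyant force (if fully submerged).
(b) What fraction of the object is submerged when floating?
(a) W=rho_obj*g*V=848*9.81*0.024=199.7 N; F_B(max)=rho*g*V=1000*9.81*0.024=235.4 N
(b) Floating fraction=rho_obj/rho=848/1000=0.848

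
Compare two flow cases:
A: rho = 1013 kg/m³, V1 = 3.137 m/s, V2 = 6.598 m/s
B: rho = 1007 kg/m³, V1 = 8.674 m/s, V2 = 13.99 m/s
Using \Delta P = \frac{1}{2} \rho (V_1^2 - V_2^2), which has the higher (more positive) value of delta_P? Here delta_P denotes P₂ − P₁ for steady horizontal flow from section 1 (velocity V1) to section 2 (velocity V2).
delta_P(A) = -17.07 kPa, delta_P(B) = -60.66 kPa. Answer: A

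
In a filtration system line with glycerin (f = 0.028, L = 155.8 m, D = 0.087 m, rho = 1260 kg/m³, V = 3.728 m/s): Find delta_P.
Formula: \Delta P = f \frac{L}{D} \frac{\rho V^2}{2}
delta_P = 0.028·(155.8/0.087)·0.5·1260·3.728²/1000 = 439 kPa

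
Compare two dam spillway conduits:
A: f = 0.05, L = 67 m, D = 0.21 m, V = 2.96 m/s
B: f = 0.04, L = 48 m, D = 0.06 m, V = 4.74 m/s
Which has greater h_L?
h_L(A) = 7.124 m, h_L(B) = 36.64 m. Answer: B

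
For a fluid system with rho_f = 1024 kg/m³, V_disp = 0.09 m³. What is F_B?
Formula: F_B = \rho_f g V_{disp}
F_B = 1024·9.81·0.09 = 904.1 N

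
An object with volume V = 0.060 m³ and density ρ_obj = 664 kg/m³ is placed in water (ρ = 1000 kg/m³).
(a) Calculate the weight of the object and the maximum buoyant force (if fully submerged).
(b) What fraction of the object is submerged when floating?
(a) W=rho_obj*g*V=664*9.81*0.060=390.8 N; F_B(max)=rho*g*V=1000*9.81*0.060=588.6 N
(b) Floating fraction=rho_obj/rho=664/1000=0.664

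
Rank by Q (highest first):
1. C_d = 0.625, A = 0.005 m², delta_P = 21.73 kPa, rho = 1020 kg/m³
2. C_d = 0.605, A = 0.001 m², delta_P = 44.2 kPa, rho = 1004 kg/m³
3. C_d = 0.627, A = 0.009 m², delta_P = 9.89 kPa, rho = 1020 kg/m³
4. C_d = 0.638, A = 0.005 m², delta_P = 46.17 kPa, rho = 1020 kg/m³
Case 1: Q = 20.4 L/s
Case 2: Q = 5.677 L/s
Case 3: Q = 24.85 L/s
Case 4: Q = 30.35 L/s
Ranking (highest first): 4, 3, 1, 2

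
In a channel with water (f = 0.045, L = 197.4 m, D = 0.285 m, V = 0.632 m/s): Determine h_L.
Formula: h_L = f \frac{L}{D} \frac{V^2}{2g}
h_L = 0.045·(197.4/0.285)·0.632²/(2·9.81) = 0.6345 m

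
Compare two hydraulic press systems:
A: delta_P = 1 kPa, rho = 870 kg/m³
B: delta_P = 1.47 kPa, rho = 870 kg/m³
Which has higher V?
V(A) = 1.516 m/s, V(B) = 1.838 m/s. Answer: B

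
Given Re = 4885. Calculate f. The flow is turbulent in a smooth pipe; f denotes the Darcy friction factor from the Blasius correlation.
Formula: f = \frac{0.316}{Re^{0.25}}
f = 0.316/4885^0.25 = 0.0378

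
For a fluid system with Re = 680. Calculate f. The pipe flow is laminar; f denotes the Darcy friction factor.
Formula: f = \frac{64}{Re}
f = 64/680 = 0.09412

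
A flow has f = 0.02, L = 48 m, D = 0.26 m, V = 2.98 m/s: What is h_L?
Formula: h_L = f \frac{L}{D} \frac{V^2}{2g}
h_L = 0.02·(48/0.26)·2.98²/(2·9.81) = 1.671 m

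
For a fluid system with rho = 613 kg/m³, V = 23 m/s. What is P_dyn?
Formula: P_{dyn} = \frac{1}{2} \rho V^2
P_dyn = 0.5·613·23²/1000 = 162.1 kPa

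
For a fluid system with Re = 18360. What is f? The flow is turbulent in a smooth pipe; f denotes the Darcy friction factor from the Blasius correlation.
Formula: f = \frac{0.316}{Re^{0.25}}
f = 0.316/18360^0.25 = 0.02715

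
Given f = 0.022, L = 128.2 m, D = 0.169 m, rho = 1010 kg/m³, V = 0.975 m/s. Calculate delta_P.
Formula: \Delta P = f \frac{L}{D} \frac{\rho V^2}{2}
delta_P = 0.022·(128.2/0.169)·0.5·1010·0.975²/1000 = 8.012 kPa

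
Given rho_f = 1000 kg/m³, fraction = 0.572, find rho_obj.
Formula: f_{sub} = \frac{\rho_{obj}}{\rho_f}
Substituting knowns: 0.572 = rho_obj/1000
Solving for rho_obj: rho_obj = 0.572·1000 = 572 kg/m³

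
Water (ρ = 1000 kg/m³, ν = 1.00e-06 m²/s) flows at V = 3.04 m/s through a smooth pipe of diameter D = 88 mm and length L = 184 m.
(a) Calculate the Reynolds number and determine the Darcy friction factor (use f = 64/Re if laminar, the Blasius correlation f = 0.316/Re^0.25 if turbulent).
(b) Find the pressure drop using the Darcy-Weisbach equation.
(a) Re = V·D/ν = 3.04·0.088/1.00e-06 = 267520 → turbulent (Re > 4000); f = 0.316/Re^0.25 = 0.316/267520^0.25 = 0.013895 (Blasius is strictly valid for Re ≲ 1e5; used here as the smooth-pipe estimate the problem specifies)
(b) Darcy-Weisbach: ΔP = f·(L/D)·½ρV²/1000 = 0.013895·(184/0.088)·½·1000·3.04²/1000 = 134.2 kPa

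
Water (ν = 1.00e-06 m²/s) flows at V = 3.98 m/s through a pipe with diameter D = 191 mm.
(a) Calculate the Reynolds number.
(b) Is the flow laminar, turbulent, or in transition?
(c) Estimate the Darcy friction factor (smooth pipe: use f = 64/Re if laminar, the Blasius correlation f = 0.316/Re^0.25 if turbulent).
(a) Re = V·D/ν = 3.98·0.191/1.00e-06 = 760180
(b) Flow regime: turbulent (Re > 4000)
(c) Friction factor: f = 0.316/Re^0.25 = 0.316/760180^0.25 = 0.0107 (Blasius is strictly valid for Re ≲ 1e5; used here as the smooth-pipe estimate the problem specifies)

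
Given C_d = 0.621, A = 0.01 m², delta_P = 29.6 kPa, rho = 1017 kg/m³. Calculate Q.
Formula: Q = C_d A \sqrt{\frac{2 \Delta P}{\rho}}
Q = 0.621·0.01·√(2·(29.6·1000)/1017)·1000 = 47.38 L/s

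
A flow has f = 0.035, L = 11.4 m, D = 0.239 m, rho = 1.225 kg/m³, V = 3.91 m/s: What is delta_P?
Formula: \Delta P = f \frac{L}{D} \frac{\rho V^2}{2}
delta_P = 0.035·(11.4/0.239)·0.5·1.225·3.91²/1000 = 0.01563 kPa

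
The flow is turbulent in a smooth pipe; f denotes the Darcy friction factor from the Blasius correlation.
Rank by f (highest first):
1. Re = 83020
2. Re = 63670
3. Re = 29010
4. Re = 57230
Case 1: f = 0.01862
Case 2: f = 0.01989
Case 3: f = 0.02421
Case 4: f = 0.02043
Ranking (highest first): 3, 4, 2, 1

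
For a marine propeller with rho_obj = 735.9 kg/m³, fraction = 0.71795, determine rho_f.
Formula: f_{sub} = \frac{\rho_{obj}}{\rho_f}
Substituting knowns: 0.71795 = 735.9/rho_f
Solving for rho_f: rho_f = 735.9/0.71795 = 1025 kg/m³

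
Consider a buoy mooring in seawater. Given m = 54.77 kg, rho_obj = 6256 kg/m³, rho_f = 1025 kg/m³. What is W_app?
Formula: W_{app} = mg\left(1 - \frac{\rho_f}{\rho_{obj}}\right)
W_app = 54.77·9.81·(1 − 1025/6256) = 449.3 N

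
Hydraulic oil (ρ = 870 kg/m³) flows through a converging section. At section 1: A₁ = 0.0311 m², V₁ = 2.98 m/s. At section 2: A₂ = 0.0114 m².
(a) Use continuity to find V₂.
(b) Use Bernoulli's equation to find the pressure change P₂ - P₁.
(a) Continuity: A₁V₁=A₂V₂ -> V₂=A₁V₁/A₂=0.0311*2.98/0.0114=8.13 m/s
(b) Bernoulli: P₂-P₁=0.5*rho*(V₁^2-V₂^2)/1000=0.5*870*(2.98^2-8.13^2)/1000=-24.89 kPa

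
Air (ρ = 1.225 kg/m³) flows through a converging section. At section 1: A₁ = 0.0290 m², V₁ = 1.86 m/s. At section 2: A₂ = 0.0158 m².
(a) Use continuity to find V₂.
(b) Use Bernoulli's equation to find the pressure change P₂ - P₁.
(a) Continuity: A₁V₁=A₂V₂ -> V₂=A₁V₁/A₂=0.0290*1.86/0.0158=3.41 m/s
(b) Bernoulli: P₂-P₁=0.5*rho*(V₁^2-V₂^2)/1000=0.5*1.225*(1.86^2-3.41^2)/1000=-0.005003 kPa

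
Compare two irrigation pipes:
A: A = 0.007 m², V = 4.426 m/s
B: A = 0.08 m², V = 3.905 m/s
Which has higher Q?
Q(A) = 30.98 L/s, Q(B) = 312.4 L/s. Answer: B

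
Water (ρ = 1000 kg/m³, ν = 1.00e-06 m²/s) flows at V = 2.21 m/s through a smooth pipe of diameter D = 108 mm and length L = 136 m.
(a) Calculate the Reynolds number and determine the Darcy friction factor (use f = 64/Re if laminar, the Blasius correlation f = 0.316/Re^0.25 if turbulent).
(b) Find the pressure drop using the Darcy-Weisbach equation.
(a) Re = V·D/ν = 2.21·0.108/1.00e-06 = 238680 → turbulent (Re > 4000); f = 0.316/Re^0.25 = 0.316/238680^0.25 = 0.014297 (Blasius is strictly valid for Re ≲ 1e5; used here as the smooth-pipe estimate the problem specifies)
(b) Darcy-Weisbach: ΔP = f·(L/D)·½ρV²/1000 = 0.014297·(136/0.108)·½·1000·2.21²/1000 = 43.97 kPa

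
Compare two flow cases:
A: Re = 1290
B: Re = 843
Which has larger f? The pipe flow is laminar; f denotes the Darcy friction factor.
f(A) = 0.04961, f(B) = 0.07592. Answer: B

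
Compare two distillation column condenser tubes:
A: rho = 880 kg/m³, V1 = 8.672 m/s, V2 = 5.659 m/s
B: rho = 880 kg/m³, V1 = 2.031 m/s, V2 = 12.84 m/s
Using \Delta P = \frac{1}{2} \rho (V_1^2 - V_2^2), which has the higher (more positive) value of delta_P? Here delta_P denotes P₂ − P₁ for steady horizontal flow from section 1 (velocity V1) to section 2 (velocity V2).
delta_P(A) = 19 kPa, delta_P(B) = -70.73 kPa. Answer: A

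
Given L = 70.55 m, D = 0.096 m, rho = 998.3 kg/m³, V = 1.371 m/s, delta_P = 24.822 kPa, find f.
Formula: \Delta P = f \frac{L}{D} \frac{\rho V^2}{2}
Substituting knowns: 24.822 = f·(70.55/0.096)·0.5·998.3·1.371²/1000
Solving for f: f = (24.822·1000)/((70.55/0.096)·0.5·998.3·1.371²) = 0.036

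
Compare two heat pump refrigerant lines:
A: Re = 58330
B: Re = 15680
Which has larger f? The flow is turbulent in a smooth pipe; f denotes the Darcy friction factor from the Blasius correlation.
f(A) = 0.02033, f(B) = 0.02824. Answer: B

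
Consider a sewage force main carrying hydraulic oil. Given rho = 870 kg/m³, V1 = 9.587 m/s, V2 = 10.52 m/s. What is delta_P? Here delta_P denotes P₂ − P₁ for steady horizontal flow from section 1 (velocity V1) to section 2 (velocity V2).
Formula: \Delta P = \frac{1}{2} \rho (V_1^2 - V_2^2)
delta_P = 0.5·870·(9.587² − 10.52²)/1000 = -8.161 kPa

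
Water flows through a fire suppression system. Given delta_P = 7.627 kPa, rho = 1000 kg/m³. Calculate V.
Formula: V = \sqrt{\frac{2 \Delta P}{\rho}}
V = √(2·(7.627·1000)/1000) = 3.906 m/s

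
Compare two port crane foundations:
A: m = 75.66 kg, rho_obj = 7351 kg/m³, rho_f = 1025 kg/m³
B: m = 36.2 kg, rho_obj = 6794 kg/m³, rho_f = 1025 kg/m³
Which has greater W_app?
W_app(A) = 638.7 N, W_app(B) = 301.5 N. Answer: A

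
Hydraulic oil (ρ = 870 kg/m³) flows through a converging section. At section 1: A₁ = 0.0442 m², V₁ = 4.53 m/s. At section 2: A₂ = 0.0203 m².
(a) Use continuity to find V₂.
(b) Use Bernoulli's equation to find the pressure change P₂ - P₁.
(a) Continuity: A₁V₁=A₂V₂ -> V₂=A₁V₁/A₂=0.0442*4.53/0.0203=9.86 m/s
(b) Bernoulli: P₂-P₁=0.5*rho*(V₁^2-V₂^2)/1000=0.5*870*(4.53^2-9.86^2)/1000=-33.36 kPa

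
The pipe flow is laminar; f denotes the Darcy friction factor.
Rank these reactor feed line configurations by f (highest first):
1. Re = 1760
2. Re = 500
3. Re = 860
Case 1: f = 0.03636
Case 2: f = 0.128
Case 3: f = 0.07442
Ranking (highest first): 2, 3, 1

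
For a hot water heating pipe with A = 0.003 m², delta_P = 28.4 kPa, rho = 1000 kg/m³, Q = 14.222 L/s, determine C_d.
Formula: Q = C_d A \sqrt{\frac{2 \Delta P}{\rho}}
Substituting knowns: 14.222 = C_d·0.003·√(2·(28.4·1000)/1000)·1000
Solving for C_d: C_d = (14.222/1000)/(0.003·√(2·(28.4·1000)/1000)) = 0.629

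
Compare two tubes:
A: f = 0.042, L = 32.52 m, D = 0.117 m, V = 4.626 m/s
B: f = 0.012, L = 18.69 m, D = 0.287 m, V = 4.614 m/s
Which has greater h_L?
h_L(A) = 12.73 m, h_L(B) = 0.8479 m. Answer: A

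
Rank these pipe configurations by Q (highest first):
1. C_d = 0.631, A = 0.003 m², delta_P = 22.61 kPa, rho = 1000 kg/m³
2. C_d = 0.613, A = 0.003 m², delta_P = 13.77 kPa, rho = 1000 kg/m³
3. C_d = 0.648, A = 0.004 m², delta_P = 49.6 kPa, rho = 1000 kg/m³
Case 1: Q = 12.73 L/s
Case 2: Q = 9.651 L/s
Case 3: Q = 25.82 L/s
Ranking (highest first): 3, 1, 2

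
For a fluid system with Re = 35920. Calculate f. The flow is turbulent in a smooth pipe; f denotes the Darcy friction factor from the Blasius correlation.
Formula: f = \frac{0.316}{Re^{0.25}}
f = 0.316/35920^0.25 = 0.02295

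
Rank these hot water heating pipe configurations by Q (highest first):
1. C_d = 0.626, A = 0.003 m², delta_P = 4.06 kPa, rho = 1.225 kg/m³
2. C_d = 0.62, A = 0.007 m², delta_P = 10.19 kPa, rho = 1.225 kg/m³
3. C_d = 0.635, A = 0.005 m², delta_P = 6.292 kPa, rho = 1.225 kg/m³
Case 1: Q = 152.9 L/s
Case 2: Q = 559.8 L/s
Case 3: Q = 321.8 L/s
Ranking (highest first): 2, 3, 1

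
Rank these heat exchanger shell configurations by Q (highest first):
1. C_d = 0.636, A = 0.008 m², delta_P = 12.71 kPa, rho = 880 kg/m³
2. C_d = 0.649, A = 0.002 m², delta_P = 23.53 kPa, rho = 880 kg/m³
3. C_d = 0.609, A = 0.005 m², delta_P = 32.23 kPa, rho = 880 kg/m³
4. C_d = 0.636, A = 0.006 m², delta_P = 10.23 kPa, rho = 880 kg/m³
Case 1: Q = 27.35 L/s
Case 2: Q = 9.492 L/s
Case 3: Q = 26.06 L/s
Case 4: Q = 18.4 L/s
Ranking (highest first): 1, 3, 4, 2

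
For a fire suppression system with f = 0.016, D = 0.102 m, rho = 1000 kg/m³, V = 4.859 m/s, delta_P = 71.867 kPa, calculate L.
Formula: \Delta P = f \frac{L}{D} \frac{\rho V^2}{2}
Substituting knowns: 71.867 = 0.016·(L/0.102)·0.5·1000·4.859²/1000
Solving for L: L = (71.867·1000)·0.102/(0.016·0.5·1000·4.859²) = 38.81 m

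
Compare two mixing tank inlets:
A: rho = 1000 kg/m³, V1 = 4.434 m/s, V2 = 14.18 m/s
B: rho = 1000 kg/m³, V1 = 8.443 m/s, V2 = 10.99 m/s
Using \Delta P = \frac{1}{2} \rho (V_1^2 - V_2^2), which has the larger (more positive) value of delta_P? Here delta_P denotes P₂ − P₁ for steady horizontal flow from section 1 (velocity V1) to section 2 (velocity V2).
delta_P(A) = -90.71 kPa, delta_P(B) = -24.75 kPa. Answer: B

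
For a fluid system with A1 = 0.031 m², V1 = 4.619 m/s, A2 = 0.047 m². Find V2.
Formula: V_2 = \frac{A_1 V_1}{A_2}
V2 = 0.031·4.619/0.047 = 3.047 m/s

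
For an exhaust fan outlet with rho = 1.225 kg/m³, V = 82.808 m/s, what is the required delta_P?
Formula: V = \sqrt{\frac{2 \Delta P}{\rho}}
Substituting knowns: 82.808 = √(2·(delta_P·1000)/1.225)
Solving for delta_P: delta_P = 82.808²·1.225/2/1000 = 4.2 kPa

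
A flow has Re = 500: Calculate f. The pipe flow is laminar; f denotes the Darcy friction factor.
Formula: f = \frac{64}{Re}
f = 64/500 = 0.128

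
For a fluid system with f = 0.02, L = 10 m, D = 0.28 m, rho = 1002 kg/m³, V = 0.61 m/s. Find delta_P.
Formula: \Delta P = f \frac{L}{D} \frac{\rho V^2}{2}
delta_P = 0.02·(10/0.28)·0.5·1002·0.61²/1000 = 0.1332 kPa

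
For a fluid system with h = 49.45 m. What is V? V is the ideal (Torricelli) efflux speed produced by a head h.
Formula: V = \sqrt{2 g h}
V = √(2·9.81·49.45) = 31.15 m/s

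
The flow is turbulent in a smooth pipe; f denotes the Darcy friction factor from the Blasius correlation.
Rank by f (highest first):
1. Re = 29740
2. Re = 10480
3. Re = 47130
Case 1: f = 0.02406
Case 2: f = 0.03123
Case 3: f = 0.02145
Ranking (highest first): 2, 1, 3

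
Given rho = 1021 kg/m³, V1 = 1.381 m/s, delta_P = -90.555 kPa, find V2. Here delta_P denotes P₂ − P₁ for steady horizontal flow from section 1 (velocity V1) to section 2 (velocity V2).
Formula: \Delta P = \frac{1}{2} \rho (V_1^2 - V_2^2)
Substituting knowns: -90.555 = 0.5·1021·(1.381² − V2²)/1000
Solving for V2: V2 = √(1.381² − 2·(-90.555·1000)/1021) = 13.39 m/s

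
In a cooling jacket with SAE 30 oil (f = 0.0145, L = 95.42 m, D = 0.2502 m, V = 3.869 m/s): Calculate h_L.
Formula: h_L = f \frac{L}{D} \frac{V^2}{2g}
h_L = 0.0145·(95.42/0.2502)·3.869²/(2·9.81) = 4.219 m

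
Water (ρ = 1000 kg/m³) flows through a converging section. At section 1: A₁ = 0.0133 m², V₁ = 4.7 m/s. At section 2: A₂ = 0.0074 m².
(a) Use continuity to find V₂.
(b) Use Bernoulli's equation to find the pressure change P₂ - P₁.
(a) Continuity: A₁V₁=A₂V₂ -> V₂=A₁V₁/A₂=0.0133*4.7/0.0074=8.45 m/s
(b) Bernoulli: P₂-P₁=0.5*rho*(V₁^2-V₂^2)/1000=0.5*1000*(4.7^2-8.45^2)/1000=-24.66 kPa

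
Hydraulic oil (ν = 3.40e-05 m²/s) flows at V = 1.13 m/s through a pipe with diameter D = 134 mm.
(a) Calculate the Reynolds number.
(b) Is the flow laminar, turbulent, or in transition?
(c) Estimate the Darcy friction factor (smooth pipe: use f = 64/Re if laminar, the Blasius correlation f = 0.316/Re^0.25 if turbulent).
(a) Re = V·D/ν = 1.13·0.134/3.40e-05 = 4453.5
(b) Flow regime: turbulent (Re > 4000)
(c) Friction factor: f = 0.316/Re^0.25 = 0.316/4453.5^0.25 = 0.03868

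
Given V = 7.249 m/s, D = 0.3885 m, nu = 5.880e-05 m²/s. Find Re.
Formula: Re = \frac{V D}{\nu}
Re = 7.249·0.3885/5.880e-05 = 47895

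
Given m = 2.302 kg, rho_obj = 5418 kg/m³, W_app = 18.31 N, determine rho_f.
Formula: W_{app} = mg\left(1 - \frac{\rho_f}{\rho_{obj}}\right)
Substituting knowns: 18.31 = 2.302·9.81·(1 − rho_f/5418)
Solving for rho_f: rho_f = 5418·(1 − 18.31/(2.302·9.81)) = 1025 kg/m³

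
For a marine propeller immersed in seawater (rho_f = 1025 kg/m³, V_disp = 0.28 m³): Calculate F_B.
Formula: F_B = \rho_f g V_{disp}
F_B = 1025·9.81·0.28 = 2815 N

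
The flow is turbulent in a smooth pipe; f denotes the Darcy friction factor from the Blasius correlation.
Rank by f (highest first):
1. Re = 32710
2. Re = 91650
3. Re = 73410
Case 1: f = 0.0235
Case 2: f = 0.01816
Case 3: f = 0.0192
Ranking (highest first): 1, 3, 2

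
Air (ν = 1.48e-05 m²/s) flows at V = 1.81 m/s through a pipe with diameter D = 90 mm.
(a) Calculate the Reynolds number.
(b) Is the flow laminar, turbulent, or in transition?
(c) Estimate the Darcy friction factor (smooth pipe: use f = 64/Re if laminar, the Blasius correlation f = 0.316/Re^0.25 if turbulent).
(a) Re = V·D/ν = 1.81·0.09/1.48e-05 = 11007
(b) Flow regime: turbulent (Re > 4000)
(c) Friction factor: f = 0.316/Re^0.25 = 0.316/11007^0.25 = 0.03085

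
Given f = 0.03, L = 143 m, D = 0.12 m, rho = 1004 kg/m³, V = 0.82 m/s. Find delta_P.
Formula: \Delta P = f \frac{L}{D} \frac{\rho V^2}{2}
delta_P = 0.03·(143/0.12)·0.5·1004·0.82²/1000 = 12.07 kPa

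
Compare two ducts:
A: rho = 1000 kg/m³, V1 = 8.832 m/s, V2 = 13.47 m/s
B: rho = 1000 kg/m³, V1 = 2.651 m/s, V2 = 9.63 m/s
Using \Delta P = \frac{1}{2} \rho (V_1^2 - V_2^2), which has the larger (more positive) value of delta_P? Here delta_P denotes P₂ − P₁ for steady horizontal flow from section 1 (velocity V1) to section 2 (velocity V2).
delta_P(A) = -51.72 kPa, delta_P(B) = -42.85 kPa. Answer: B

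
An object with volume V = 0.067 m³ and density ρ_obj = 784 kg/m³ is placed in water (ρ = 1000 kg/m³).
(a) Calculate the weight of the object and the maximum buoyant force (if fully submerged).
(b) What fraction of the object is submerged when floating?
(a) W=rho_obj*g*V=784*9.81*0.067=515.3 N; F_B(max)=rho*g*V=1000*9.81*0.067=657.3 N
(b) Floating fraction=rho_obj/rho=784/1000=0.784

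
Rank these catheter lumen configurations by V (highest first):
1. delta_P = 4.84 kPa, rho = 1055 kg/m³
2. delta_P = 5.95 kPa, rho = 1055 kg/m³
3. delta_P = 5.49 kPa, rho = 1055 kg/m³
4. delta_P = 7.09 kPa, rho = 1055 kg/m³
Case 1: V = 3.029 m/s
Case 2: V = 3.359 m/s
Case 3: V = 3.226 m/s
Case 4: V = 3.666 m/s
Ranking (highest first): 4, 2, 3, 1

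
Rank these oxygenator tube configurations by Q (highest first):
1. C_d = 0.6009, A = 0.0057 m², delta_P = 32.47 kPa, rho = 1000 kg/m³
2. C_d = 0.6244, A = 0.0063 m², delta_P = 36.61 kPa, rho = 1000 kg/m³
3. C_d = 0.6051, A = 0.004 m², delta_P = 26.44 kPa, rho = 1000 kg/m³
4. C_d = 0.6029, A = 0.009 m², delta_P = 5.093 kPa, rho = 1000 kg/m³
Case 1: Q = 27.6 L/s
Case 2: Q = 33.66 L/s
Case 3: Q = 17.6 L/s
Case 4: Q = 17.32 L/s
Ranking (highest first): 2, 1, 3, 4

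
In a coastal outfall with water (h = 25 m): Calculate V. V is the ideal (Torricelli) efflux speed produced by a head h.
Formula: V = \sqrt{2 g h}
V = √(2·9.81·25) = 22.15 m/s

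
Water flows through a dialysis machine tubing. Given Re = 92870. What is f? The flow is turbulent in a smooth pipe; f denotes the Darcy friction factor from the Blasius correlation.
Formula: f = \frac{0.316}{Re^{0.25}}
f = 0.316/92870^0.25 = 0.0181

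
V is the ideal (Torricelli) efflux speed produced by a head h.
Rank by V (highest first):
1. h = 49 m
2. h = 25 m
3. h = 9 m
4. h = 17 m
Case 1: V = 31.01 m/s
Case 2: V = 22.15 m/s
Case 3: V = 13.29 m/s
Case 4: V = 18.26 m/s
Ranking (highest first): 1, 2, 4, 3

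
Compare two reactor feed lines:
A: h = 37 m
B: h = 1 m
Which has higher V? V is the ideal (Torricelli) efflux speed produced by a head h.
V(A) = 26.94 m/s, V(B) = 4.429 m/s. Answer: A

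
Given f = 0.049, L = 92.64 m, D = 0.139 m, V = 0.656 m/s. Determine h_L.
Formula: h_L = f \frac{L}{D} \frac{V^2}{2g}
h_L = 0.049·(92.64/0.139)·0.656²/(2·9.81) = 0.7163 m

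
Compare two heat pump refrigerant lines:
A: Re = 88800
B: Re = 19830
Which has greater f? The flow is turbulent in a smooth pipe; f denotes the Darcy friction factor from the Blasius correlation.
f(A) = 0.01831, f(B) = 0.02663. Answer: B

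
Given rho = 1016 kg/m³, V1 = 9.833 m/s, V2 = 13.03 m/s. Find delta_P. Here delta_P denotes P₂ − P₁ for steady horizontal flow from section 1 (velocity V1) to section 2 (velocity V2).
Formula: \Delta P = \frac{1}{2} \rho (V_1^2 - V_2^2)
delta_P = 0.5·1016·(9.833² − 13.03²)/1000 = -37.13 kPa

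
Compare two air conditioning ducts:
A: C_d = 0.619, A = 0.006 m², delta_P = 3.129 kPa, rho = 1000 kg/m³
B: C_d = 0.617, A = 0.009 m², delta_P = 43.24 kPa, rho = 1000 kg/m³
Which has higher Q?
Q(A) = 9.291 L/s, Q(B) = 51.64 L/s. Answer: B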